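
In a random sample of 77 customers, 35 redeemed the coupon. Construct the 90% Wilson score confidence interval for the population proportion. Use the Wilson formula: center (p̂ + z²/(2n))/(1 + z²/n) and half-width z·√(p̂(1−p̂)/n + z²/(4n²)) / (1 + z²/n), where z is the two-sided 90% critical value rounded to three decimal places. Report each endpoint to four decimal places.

p̂ = 35/77 = 0.45455; z = 1.645, so z² = 2.706025.
1 + z²/n = 1.035143.
Adjusted center: (0.45455 + z²/(2n))/1.035143 = 0.45609.
Radicand: p̂(1−p̂)/n + z²/(4n²) = 0.003219921 + 0.000114101 = 0.003334022.
Half-width = 1.645·√0.003334022/1.035143 = 0.09176.
CI: 0.45609 ± 0.09176 = (0.3643, 0.5478).

(0.3643, 0.5478)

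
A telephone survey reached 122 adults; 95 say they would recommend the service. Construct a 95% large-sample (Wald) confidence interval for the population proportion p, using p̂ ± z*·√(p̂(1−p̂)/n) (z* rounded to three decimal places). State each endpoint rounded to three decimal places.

(0.705, 0.852)

p̂ = 95/122 = 0.77869.
SE = √(p̂(1−p̂)/n) = √(0.172333/122) = 0.037584.
For 95% confidence, z* = 1.960.
Margin of error: 1.960 × 0.037584 = 0.07366.
So the interval runs from 0.705 to 0.852.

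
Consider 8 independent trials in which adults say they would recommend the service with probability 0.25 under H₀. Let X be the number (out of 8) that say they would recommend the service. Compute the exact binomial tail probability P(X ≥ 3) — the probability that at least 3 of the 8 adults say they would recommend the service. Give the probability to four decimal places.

X is binomial with n = 8 and p = 0.25.
P(X ≥ 3) = Σ_{j=3}^{8} C(8,j)·0.25^j·0.75^{8−j}.
= 0.207642 + 0.086517 + 0.023071 + 0.003845 + 0.000366 + 0.000015 = 0.3215.

P = 0.3215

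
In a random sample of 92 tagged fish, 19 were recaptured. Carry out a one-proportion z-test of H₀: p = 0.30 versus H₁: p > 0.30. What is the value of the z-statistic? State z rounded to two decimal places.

With x = 19 successes in n = 92, p̂ = 0.20652.
Null standard error: √(0.30·0.70/92) = √0.002282609 = 0.047777.
z = (p̂ − p₀)/SE = (0.20652 − 0.30)/0.047777 = -1.96.

z = -1.96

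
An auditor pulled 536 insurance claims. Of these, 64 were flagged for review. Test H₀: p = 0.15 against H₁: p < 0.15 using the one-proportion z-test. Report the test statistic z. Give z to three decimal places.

With x = 64 successes in n = 536, p̂ = 0.11940.
Null standard error: √(0.15·0.85/536) = √0.000237873 = 0.015423.
z = (p̂ − p₀)/SE = (0.11940 − 0.15)/0.015423 = -1.984.

z = -1.984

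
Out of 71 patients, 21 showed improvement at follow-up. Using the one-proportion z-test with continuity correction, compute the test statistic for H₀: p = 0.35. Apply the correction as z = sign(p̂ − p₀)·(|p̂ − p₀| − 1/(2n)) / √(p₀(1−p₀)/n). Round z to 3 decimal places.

The sample proportion is 21/71 = 0.29577. p̂ − p₀ = -0.054225.
1/(2n) = 0.007042.
Corrected numerator: |-0.054225| − 0.007042 = 0.047183.
Null standard error: √(0.35·0.65/71) = √0.003204225 = 0.056606.
z = (−)0.047183/0.056606 = -0.834.

z = -0.834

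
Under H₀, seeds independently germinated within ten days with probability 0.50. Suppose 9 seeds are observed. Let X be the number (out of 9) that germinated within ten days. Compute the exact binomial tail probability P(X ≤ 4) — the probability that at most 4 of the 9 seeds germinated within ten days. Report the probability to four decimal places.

P = 0.5000

X ~ Binomial(n=9, p=0.50).
P(X ≤ 4) = Σ_{j=0}^{4} C(9,j)·0.50^j·0.50^{9−j}.
= 0.001953 + 0.017578 + 0.070312 + 0.164062 + 0.246094 = 0.5000.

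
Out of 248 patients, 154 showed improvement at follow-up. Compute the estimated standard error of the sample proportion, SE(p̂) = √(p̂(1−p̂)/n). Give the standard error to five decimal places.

Sample proportion p̂ = 154/248 = 0.62097.
p̂(1−p̂) = 0.62097·0.37903 = 0.235366.
Dividing by n and taking the root: √0.000949056 = 0.03081.

SE = 0.03081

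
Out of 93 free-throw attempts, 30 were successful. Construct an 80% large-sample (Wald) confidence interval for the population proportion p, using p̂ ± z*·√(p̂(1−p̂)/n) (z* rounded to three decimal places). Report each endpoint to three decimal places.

With x = 30 successes in n = 93, p̂ = 0.32258.
SE(p̂) = √(0.32258·0.67742/93) = 0.048474.
The 80% critical value is z* = 1.282.
Margin of error: 1.282 × 0.048474 = 0.06214.
So the interval runs from 0.260 to 0.385.

(0.260, 0.385)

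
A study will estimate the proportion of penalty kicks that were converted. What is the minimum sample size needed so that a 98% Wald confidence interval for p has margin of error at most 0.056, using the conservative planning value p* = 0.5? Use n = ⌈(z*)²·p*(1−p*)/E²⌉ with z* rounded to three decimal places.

n = 432

z* = 2.326 at the 98% level.
p*(1−p*) = 0.50·0.50 = 0.2500.
Required n before rounding: 5.410276 × 0.2500 / 0.056² = 431.304.
Rounding up, n = 432.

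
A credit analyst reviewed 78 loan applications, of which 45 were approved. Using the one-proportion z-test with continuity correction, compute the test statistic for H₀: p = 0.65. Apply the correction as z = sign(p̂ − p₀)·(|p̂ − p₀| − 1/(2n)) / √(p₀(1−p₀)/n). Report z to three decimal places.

p̂ = 45/78 = 0.57692. p̂ − p₀ = -0.073077.
1/(2n) = 0.006410.
Corrected numerator: |-0.073077| − 0.006410 = 0.066667.
SE₀ = √(0.65·0.35/78) = 0.054006.
z = −0.066667/0.054006 = -1.234.

z = -1.234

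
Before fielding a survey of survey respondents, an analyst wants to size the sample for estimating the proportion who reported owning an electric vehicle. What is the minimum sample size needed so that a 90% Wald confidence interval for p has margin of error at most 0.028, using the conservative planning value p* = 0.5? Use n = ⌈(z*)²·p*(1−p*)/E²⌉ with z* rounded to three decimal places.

n = 863

The 90% critical value is z* = 1.645.
p*(1−p*) = 0.2500.
Required n before rounding: 2.706025 × 0.2500 / 0.028² = 862.891.
⌈862.891⌉ = 863.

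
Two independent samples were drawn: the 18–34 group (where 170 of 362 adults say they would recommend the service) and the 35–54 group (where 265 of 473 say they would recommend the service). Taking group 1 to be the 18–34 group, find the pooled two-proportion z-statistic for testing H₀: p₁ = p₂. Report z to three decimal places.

z = -2.598

p̂₁ = 170/362 = 0.46961, p̂₂ = 265/473 = 0.56025.
Pooled p̂ = (170+265)/(362+473) = 435/835 = 0.52096.
Pooled SE = √[0.2495608·0.00487660] ≈ 0.034886.
z = (p̂₁ − p̂₂)/SE = (0.46961 − 0.56025)/0.034886 = -0.09064/0.034886 = -2.598.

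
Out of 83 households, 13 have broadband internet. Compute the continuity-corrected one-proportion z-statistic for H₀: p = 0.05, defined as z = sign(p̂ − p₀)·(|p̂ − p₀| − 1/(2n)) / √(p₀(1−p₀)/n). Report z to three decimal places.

Sample proportion p̂ = 13/83 = 0.15663. p̂ − p₀ = 0.106627.
Continuity correction 1/(2n) = 1/166 = 0.006024.
Corrected numerator: |0.106627| − 0.006024 = 0.100603.
Under H₀, SE = √(p₀(1−p₀)/n) = √(0.05·0.95/83) = √0.000572289 = 0.023923.
z = +0.100603/0.023923 = 4.205.

z = 4.205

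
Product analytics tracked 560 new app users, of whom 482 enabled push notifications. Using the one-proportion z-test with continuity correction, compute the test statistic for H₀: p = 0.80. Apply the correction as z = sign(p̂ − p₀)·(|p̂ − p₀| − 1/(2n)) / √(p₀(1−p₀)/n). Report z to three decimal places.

z = 3.539

p̂ = 482/560 = 0.86071. p̂ − p₀ = 0.060714.
Continuity correction 1/(2n) = 1/1120 = 0.000893.
Corrected numerator: |0.060714| − 0.000893 = 0.059821.
Null standard error: √(0.80·0.20/560) = √0.000285714 = 0.016903.
z = +0.059821/0.016903 = 3.539.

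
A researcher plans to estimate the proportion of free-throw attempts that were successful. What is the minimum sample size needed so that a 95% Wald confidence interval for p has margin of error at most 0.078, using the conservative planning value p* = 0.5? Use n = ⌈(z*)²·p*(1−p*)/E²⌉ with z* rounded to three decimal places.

n = 158

z* = 1.960 at the 95% level.
p*(1−p*) = 0.2500.
Required n before rounding: 3.841600 × 0.2500 / 0.078² = 157.857.
⌈157.857⌉ = 158.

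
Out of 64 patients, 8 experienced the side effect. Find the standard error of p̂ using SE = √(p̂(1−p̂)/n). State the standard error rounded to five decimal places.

SE = 0.04134

Sample proportion p̂ = 8/64 = 0.12500.
p̂(1−p̂) = 0.12500·0.87500 = 0.109375.
SE = √(0.109375/64) = 0.04134.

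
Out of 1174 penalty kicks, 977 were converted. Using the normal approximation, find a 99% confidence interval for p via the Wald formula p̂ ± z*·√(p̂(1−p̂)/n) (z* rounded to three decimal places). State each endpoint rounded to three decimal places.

(0.804, 0.860)

With x = 977 successes in n = 1174, p̂ = 0.83220.
SE(p̂) = √(0.83220·0.16780/1174) = 0.010906.
The 99% critical value is z* = 2.576.
Margin of error: 2.576 × 0.010906 = 0.02809.
Interval: 0.83220 ± 0.02809 → (0.804, 0.860).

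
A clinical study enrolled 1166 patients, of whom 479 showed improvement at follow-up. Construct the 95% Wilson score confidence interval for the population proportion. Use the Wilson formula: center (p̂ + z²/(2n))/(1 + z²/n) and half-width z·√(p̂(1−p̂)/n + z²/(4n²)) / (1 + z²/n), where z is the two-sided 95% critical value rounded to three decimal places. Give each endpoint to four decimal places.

Here p̂ = 479/1166 = 0.41081 and z = 1.960 (z² = 3.841600).
Denominator 1 + z²/n = 1 + 3.841600/1166 = 1.003295.
Center = (0.41081 + 0.001647)/1.003295 = 0.41110.
Radicand: p̂(1−p̂)/n + z²/(4n²) = 0.000207585 + 0.000000706 = 0.000208291.
Half-width = z·√(radicand)/denom = 1.960·0.014432/1.003295 = 0.02819.
CI: 0.41110 ± 0.02819 = (0.3829, 0.4393).

(0.3829, 0.4393)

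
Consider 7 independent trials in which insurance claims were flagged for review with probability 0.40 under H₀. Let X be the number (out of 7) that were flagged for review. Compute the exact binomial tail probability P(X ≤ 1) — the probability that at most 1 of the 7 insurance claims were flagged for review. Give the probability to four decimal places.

X is binomial with n = 7 and p = 0.40.
P(X ≤ 1) = C(7,0)·0.40^0·0.60^7 + C(7,1)·0.40^1·0.60^6.
= 0.027994 + 0.130637 = 0.1586.

P = 0.1586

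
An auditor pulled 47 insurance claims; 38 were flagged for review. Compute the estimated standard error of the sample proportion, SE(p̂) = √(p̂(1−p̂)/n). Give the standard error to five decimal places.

SE = 0.05739

Sample proportion p̂ = 38/47 = 0.80851.
p̂(1−p̂) = 0.80851·0.19149 = 0.154822.
SE = √(0.154822/47) = √0.003294085 = 0.05739.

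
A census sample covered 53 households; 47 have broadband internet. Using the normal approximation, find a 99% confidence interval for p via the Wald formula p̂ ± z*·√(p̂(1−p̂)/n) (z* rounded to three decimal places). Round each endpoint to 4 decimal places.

(0.7747, 0.9989)

p̂ = 47/53 = 0.88679.
SE(p̂) = √(0.88679·0.11321/53) = 0.043522.
z* = 2.576 at the 99% level.
Margin = 2.576·0.043522 = 0.11211.
So the interval runs from 0.7747 to 0.9989.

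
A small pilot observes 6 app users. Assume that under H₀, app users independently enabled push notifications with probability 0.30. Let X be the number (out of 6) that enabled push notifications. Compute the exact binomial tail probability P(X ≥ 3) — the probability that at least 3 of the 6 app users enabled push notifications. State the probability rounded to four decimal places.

P = 0.2557

X is binomial with n = 6 and p = 0.30.
P(X ≥ 3) = C(6,3)·0.30^3·0.70^3 + C(6,4)·0.30^4·0.70^2 + C(6,5)·0.30^5·0.70^1 + C(6,6)·0.30^6·0.70^0.
= 0.185220 + 0.059535 + 0.010206 + 0.000729 = 0.2557.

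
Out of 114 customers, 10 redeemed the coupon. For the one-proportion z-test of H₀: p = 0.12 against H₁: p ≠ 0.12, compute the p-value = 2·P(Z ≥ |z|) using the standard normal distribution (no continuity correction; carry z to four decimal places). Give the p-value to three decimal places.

p̂ = 10/114 = 0.08772.
Null standard error: √(0.12·0.88/114) = √0.000926316 = 0.030435.
Test statistic (full precision, shown to 4 dp): z = (10/114 − 0.12)/SE₀ ≈ -1.0606.
p-value = 2·P(Z ≥ |z|) with z = -1.0606 → 0.289.

p-value = 0.289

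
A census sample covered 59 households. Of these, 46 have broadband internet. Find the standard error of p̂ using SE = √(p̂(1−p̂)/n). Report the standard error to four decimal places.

Sample proportion p̂ = 46/59 = 0.77966.
p̂(1−p̂) = 0.171790.
SE = √(0.171790/59) = √0.002911695 = 0.0540.

SE = 0.0540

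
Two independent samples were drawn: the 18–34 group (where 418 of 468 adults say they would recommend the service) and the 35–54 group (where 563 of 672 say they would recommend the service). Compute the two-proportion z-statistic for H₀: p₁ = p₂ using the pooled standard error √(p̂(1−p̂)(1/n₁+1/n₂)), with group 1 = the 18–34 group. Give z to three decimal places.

Sample proportions: p̂₁ = 418/468 = 0.89316 and p̂₂ = 563/672 = 0.83780.
Pooled p̂ = (418+563)/(468+672) = 981/1140 = 0.86053.
SE = √[p̂(1−p̂)(1/n₁+1/n₂)] = √[0.86053·0.13947·(1/468+1/672)] ≈ 0.020858.
z = 0.05536/0.020858 = 2.654.

z = 2.654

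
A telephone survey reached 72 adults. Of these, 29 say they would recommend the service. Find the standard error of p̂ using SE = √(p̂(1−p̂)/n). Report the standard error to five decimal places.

SE = 0.05780

p̂ = 29/72 = 0.40278.
p̂(1−p̂) = 0.40278·0.59722 = 0.240548.
SE = √(0.240548/72) = 0.05780.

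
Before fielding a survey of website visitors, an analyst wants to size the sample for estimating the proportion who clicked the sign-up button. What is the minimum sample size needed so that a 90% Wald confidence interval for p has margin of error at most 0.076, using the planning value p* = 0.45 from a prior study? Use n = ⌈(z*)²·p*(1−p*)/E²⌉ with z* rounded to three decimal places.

For 90% confidence, z* = 1.645.
p*(1−p*) = 0.2475.
(z*)²·p*(1−p*)/E² = 2.706025·0.2475/0.005776 = 115.952.
⌈115.952⌉ = 116.

n = 116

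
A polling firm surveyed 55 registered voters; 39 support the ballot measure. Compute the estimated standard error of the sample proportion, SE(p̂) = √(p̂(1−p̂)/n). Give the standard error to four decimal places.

SE = 0.0612

p̂ = 39/55 = 0.70909.
p̂(1−p̂) = 0.70909·0.29091 = 0.206281.
SE = √(0.206281/55) = √0.003750564 = 0.0612.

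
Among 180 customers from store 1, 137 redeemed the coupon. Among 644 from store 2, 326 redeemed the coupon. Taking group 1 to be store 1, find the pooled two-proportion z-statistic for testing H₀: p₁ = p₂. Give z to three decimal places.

z = 6.094

Sample proportions: p̂₁ = 137/180 = 0.76111 and p̂₂ = 326/644 = 0.50621.
Pooled p̂ = (137+326)/(180+644) = 463/824 = 0.56189.
Pooled SE = √[0.2461692·0.00710835] ≈ 0.041831.
z = 0.25490/0.041831 = 6.094.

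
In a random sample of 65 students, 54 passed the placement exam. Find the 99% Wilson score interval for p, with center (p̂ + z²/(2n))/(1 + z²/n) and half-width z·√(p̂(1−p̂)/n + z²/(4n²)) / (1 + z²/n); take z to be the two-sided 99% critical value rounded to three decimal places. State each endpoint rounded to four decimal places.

(0.6820, 0.9183)

Here p̂ = 54/65 = 0.83077 and z = 2.576 (z² = 6.635776).
Denominator 1 + z²/n = 1 + 6.635776/65 = 1.102089.
Adjusted center: (0.83077 + z²/(2n))/1.102089 = 0.80013.
Radicand: p̂(1−p̂)/n + z²/(4n²) = 0.002162949 + 0.000392649 = 0.002555598.
Half-width = 2.576·√0.002555598/1.102089 = 0.11816.
CI: 0.80013 ± 0.11816 = (0.6820, 0.9183).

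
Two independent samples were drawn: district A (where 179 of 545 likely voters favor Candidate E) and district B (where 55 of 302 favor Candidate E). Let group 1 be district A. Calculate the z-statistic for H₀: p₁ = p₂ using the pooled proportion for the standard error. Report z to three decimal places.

z = 4.562

Sample proportions: p̂₁ = 179/545 = 0.32844 and p̂₂ = 55/302 = 0.18212.
Pooled p̂ = (179+55)/(545+302) = 234/847 = 0.27627.
SE = √[p̂(1−p̂)(1/n₁+1/n₂)] = √[0.27627·0.72373·(1/545+1/302)] ≈ 0.032077.
z = 0.14632/0.032077 = 4.562.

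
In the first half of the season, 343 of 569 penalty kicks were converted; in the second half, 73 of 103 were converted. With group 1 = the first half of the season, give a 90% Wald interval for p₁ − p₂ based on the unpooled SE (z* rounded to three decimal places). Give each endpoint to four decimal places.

(-0.1869, -0.0249)

p̂₁ = 343/569 = 0.60281, p̂₂ = 73/103 = 0.70874; p̂₁ − p̂₂ = -0.10593.
SE = √(0.000420790 + 0.002004160) = √0.002424950 = 0.049244.
For 90% confidence, z* = 1.645. Margin = 1.645·0.049244 = 0.08101.
CI: -0.10593 ± 0.08101 = (-0.1869, -0.0249).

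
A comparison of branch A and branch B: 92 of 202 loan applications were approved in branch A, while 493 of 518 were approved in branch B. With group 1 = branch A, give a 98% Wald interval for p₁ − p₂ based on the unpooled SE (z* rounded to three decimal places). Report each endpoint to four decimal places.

(-0.5807, -0.4119)

p̂₁ = 0.45545, p̂₂ = 0.95174, so the observed difference is -0.49629.
SE = √(0.001227797 + 0.000088674) = √0.001316471 = 0.036283.
For 98% confidence, z* = 2.326. Margin of error = 0.08439.
So the interval runs from -0.5807 to -0.4119.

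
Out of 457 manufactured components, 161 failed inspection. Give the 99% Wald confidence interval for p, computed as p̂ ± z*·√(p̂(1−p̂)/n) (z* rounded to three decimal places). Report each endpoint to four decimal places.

p̂ = 161/457 = 0.35230.
SE(p̂) = √(0.35230·0.64770/457) = 0.022345.
The 99% critical value is z* = 2.576.
Margin = 2.576·0.022345 = 0.05756.
Interval: 0.35230 ± 0.05756 → (0.2947, 0.4099).

(0.2947, 0.4099)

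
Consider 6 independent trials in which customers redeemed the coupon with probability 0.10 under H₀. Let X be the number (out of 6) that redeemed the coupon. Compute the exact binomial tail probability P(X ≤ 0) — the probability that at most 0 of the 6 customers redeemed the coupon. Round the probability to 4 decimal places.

X is binomial with n = 6 and p = 0.10.
P(X ≤ 0) = C(6,0)·0.10^0·0.90^6.
= 0.531441 = 0.5314.

P = 0.5314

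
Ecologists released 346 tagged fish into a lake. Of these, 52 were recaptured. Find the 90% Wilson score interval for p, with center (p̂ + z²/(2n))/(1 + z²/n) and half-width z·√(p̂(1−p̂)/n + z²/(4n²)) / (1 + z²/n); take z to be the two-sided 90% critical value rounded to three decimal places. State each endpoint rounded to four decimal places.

Here p̂ = 52/346 = 0.15029 and z = 1.645 (z² = 2.706025).
1 + z²/n = 1.007821.
Center = (0.15029 + 0.003910)/1.007821 = 0.15300.
Radicand: p̂(1−p̂)/n + z²/(4n²) = 0.000369082 + 0.000005651 = 0.000374733.
Half-width = z·√(radicand)/denom = 1.645·0.019358/1.007821 = 0.03160.
So the interval runs from 0.1214 to 0.1846.

(0.1214, 0.1846)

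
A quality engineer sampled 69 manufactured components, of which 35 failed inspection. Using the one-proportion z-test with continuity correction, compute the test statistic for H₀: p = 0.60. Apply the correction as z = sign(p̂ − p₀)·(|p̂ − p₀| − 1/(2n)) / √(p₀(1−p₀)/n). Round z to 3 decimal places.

With x = 35 successes in n = 69, p̂ = 0.50725. p̂ − p₀ = -0.092754.
1/(2n) = 0.007246.
Corrected numerator: |-0.092754| − 0.007246 = 0.085508.
SE₀ = √(0.60·0.40/69) = 0.058977.
z = (−)0.085508/0.058977 = -1.450.

z = -1.450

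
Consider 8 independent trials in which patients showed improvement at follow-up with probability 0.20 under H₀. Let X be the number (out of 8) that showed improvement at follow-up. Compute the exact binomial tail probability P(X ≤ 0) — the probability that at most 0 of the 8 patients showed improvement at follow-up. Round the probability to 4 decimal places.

X ~ Binomial(n=8, p=0.20).
P(X ≤ 0) = C(8,0)·0.20^0·0.80^8.
= 0.167772 = 0.1678.

P = 0.1678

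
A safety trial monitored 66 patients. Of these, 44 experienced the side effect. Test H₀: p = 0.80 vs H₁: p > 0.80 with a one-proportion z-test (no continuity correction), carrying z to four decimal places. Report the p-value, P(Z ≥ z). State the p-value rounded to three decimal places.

p-value = 0.997

With x = 44 successes in n = 66, p̂ = 0.66667.
Null standard error: √(0.80·0.20/66) = √0.002424242 = 0.049237.
z = (p̂ − p₀)/SE = (44/66 − 0.80)/0.049237 ≈ -2.7080.
p-value = P(Z ≥ z) with z = -2.7080 → 0.997.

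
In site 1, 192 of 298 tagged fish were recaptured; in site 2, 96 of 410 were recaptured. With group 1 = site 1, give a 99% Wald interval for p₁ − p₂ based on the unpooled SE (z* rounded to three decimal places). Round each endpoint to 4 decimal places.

p̂₁ = 0.64430, p̂₂ = 0.23415, so the observed difference is 0.41015.
SE = √(0.000769057 + 0.000437370) = √0.001206427 = 0.034734.
The 99% critical value is z* = 2.576. Margin of error = 0.08947.
So the interval runs from 0.3207 to 0.4996.

(0.3207, 0.4996)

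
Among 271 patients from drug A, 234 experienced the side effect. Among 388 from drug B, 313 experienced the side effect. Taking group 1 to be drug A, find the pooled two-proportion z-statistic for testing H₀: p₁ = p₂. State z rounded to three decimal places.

Sample proportions: p̂₁ = 234/271 = 0.86347 and p̂₂ = 313/388 = 0.80670.
Pooling: p̂ = 547/659 = 0.83005.
SE = √[p̂(1−p̂)(1/n₁+1/n₂)] = √[0.83005·0.16995·(1/271+1/388)] ≈ 0.029734.
z = 0.05677/0.029734 = 1.909.

z = 1.909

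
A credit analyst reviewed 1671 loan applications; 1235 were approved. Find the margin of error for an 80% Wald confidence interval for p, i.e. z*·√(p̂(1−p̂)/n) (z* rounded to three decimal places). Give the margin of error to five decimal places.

ME = 0.01377

With x = 1235 successes in n = 1671, p̂ = 0.73908.
SE = √(p̂(1−p̂)/n) = √(0.192842/1671) = 0.010743.
The 80% critical value is z* = 1.282.
So ME = 0.01377.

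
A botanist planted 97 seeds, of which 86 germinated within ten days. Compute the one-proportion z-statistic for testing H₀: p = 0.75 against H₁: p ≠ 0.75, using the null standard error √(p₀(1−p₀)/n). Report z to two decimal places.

The sample proportion is 86/97 = 0.88660.
SE₀ = √(0.75·0.25/97) = 0.043966.
z = (0.88660 − 0.75)/0.043966 = 0.13660/0.043966 = 3.11.

z = 3.11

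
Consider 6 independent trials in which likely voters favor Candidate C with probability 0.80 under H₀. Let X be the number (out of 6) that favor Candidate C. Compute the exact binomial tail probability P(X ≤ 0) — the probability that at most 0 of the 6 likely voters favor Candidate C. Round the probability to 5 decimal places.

X ~ Binomial(n=6, p=0.80).
P(X ≤ 0) = C(6,0)·0.80^0·0.20^6.
= 0.000064 = 0.00006.

P = 0.00006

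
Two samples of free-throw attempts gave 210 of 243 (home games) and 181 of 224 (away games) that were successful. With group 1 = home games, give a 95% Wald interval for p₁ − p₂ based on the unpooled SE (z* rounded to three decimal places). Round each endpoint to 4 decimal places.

p̂₁ = 0.86420, p̂₂ = 0.80804, so the observed difference is 0.05616.
SE = √(0.000482964 + 0.000692473) = √0.001175437 = 0.034285.
z* = 1.960 at the 95% level. Margin of error = 0.06720.
Interval: 0.05616 ± 0.06720 → (-0.0110, 0.1234).

(-0.0110, 0.1234)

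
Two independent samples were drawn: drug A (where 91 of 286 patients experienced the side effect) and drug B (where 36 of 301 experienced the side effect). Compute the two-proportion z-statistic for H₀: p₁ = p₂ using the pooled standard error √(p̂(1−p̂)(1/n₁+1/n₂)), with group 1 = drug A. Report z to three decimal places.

Sample proportions: p̂₁ = 91/286 = 0.31818 and p̂₂ = 36/301 = 0.11960.
Pooled p̂ = (91+36)/(286+301) = 127/587 = 0.21635.
Pooled SE = √[0.1695451·0.00681876] ≈ 0.034001.
z = 0.19858/0.034001 = 5.840.

z = 5.840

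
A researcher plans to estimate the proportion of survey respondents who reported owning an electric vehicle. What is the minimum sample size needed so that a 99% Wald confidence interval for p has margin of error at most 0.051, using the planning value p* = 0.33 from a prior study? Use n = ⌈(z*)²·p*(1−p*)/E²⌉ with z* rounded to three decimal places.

n = 565

The 99% critical value is z* = 2.576.
p*(1−p*) = 0.33·0.67 = 0.2211.
Required n before rounding: 6.635776 × 0.2211 / 0.051² = 564.079.
⌈564.079⌉ = 565.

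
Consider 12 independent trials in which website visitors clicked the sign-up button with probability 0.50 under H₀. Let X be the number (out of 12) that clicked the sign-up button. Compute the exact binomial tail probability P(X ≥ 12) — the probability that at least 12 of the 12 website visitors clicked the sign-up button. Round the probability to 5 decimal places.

X ~ Binomial(n=12, p=0.50).
P(X ≥ 12) = C(12,12)·0.50^12·0.50^0.
= 0.000244 = 0.00024.

P = 0.00024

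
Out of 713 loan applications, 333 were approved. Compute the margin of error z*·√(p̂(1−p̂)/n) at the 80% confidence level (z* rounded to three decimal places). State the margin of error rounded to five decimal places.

ME = 0.02395

Sample proportion p̂ = 333/713 = 0.46704.
SE = √(p̂(1−p̂)/n) = √(0.248914/713) = 0.018684.
z* = 1.282 at the 80% level.
So ME = 0.02395.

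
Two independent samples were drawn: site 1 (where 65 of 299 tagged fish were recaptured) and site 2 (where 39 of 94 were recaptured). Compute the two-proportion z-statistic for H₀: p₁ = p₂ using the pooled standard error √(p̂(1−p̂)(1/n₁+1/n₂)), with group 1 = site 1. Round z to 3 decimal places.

p̂₁ = 65/299 = 0.21739, p̂₂ = 39/94 = 0.41489.
Pooled p̂ = (65+39)/(299+94) = 104/393 = 0.26463.
Pooled SE = √[0.1946015·0.01398278] ≈ 0.052164.
z = (p̂₁ − p̂₂)/SE = (0.21739 − 0.41489)/0.052164 = -0.19750/0.052164 = -3.786.

z = -3.786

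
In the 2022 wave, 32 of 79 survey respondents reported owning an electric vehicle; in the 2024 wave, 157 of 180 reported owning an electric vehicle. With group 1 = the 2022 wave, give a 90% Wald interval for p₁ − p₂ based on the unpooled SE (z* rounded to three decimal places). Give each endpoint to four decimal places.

p̂₁ = 32/79 = 0.40506, p̂₂ = 157/180 = 0.87222; p̂₁ − p̂₂ = -0.46716.
Unpooled SE = √(p̂₁(1−p̂₁)/n₁ + p̂₂(1−p̂₂)/n₂) = √(0.003050469 + 0.000619170) = 0.060578.
The 90% critical value is z* = 1.645. Margin = 1.645·0.060578 = 0.09965.
Interval: -0.46716 ± 0.09965 → (-0.5668, -0.3675).

(-0.5668, -0.3675)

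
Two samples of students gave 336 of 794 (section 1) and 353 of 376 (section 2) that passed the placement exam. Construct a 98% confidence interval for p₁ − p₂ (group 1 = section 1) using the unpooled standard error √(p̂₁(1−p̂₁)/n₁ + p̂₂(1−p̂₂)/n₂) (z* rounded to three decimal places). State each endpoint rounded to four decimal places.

(-0.5656, -0.4658)

p̂₁ = 0.42317, p̂₂ = 0.93883, so the observed difference is -0.51566.
Unpooled SE = √(p̂₁(1−p̂₁)/n₁ + p̂₂(1−p̂₂)/n₂) = √(0.000307428 + 0.000152735) = 0.021451.
The 98% critical value is z* = 2.326. Margin of error = 0.04990.
Interval: -0.51566 ± 0.04990 → (-0.5656, -0.4658).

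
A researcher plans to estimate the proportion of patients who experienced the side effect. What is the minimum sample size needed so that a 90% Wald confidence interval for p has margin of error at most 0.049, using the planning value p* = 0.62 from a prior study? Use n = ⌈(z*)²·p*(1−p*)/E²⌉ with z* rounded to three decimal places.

n = 266

z* = 1.645 at the 90% level.
p*(1−p*) = 0.62·0.38 = 0.2356.
(z*)²·p*(1−p*)/E² = 2.706025·0.2356/0.002401 = 265.531.
⌈265.531⌉ = 266.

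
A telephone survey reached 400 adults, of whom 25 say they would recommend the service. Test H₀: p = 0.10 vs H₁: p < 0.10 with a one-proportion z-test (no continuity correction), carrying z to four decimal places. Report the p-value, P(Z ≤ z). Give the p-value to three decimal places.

p-value = 0.006

Sample proportion p̂ = 25/400 = 0.06250.
Under H₀, SE = √(p₀(1−p₀)/n) = √(0.10·0.90/400) = √0.000225000 = 0.015000.
Test statistic (full precision, shown to 4 dp): z = (25/400 − 0.10)/SE₀ ≈ -2.5000.
p-value = P(Z ≤ z) with z = -2.5000 → 0.006.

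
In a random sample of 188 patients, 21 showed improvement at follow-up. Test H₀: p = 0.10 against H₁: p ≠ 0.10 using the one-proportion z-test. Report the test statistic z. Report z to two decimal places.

With x = 21 successes in n = 188, p̂ = 0.11170.
Under H₀, SE = √(p₀(1−p₀)/n) = √(0.10·0.90/188) = √0.000478723 = 0.021880.
z = (0.11170 − 0.10)/0.021880 = 0.01170/0.021880 = 0.53.

z = 0.53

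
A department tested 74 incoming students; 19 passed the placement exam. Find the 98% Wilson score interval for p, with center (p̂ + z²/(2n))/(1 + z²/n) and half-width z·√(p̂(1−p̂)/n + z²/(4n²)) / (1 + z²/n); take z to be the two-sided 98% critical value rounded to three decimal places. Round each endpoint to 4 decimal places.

(0.1581, 0.3886)

p̂ = 19/74 = 0.25676; z = 2.326, so z² = 5.410276.
Denominator 1 + z²/n = 1 + 5.410276/74 = 1.073112.
Center = (0.25676 + 0.036556)/1.073112 = 0.27333.
Radicand: p̂(1−p̂)/n + z²/(4n²) = 0.002578821 + 0.000246999 = 0.002825820.
Half-width = z·√(radicand)/denom = 2.326·0.053158/1.073112 = 0.11522.
So the interval runs from 0.1581 to 0.3886.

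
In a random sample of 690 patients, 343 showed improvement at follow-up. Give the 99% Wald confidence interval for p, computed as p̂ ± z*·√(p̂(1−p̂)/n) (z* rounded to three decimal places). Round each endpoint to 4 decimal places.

(0.4481, 0.5461)

The sample proportion is 343/690 = 0.49710.
SE = √(p̂(1−p̂)/n) = √(0.249992/690) = 0.019034.
For 99% confidence, z* = 2.576.
Margin = 2.576·0.019034 = 0.04903.
Interval: 0.49710 ± 0.04903 → (0.4481, 0.5461).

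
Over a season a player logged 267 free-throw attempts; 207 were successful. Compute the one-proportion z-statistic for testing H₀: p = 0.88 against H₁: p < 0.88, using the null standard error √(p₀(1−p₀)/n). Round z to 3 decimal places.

z = -5.266

With x = 207 successes in n = 267, p̂ = 0.77528.
Null standard error: √(0.88·0.12/267) = √0.000395506 = 0.019887.
z = (0.77528 − 0.88)/0.019887 = -0.10472/0.019887 = -5.266.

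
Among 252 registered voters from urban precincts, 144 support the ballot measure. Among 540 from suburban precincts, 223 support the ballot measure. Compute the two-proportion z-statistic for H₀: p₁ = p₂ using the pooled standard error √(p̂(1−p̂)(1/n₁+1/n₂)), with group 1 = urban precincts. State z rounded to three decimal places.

z = 4.166

p̂₁ = 144/252 = 0.57143, p̂₂ = 223/540 = 0.41296.
Pooling: p̂ = 367/792 = 0.46338.
SE = √[p̂(1−p̂)(1/n₁+1/n₂)] = √[0.46338·0.53662·(1/252+1/540)] ≈ 0.038042.
z = 0.15847/0.038042 = 4.166.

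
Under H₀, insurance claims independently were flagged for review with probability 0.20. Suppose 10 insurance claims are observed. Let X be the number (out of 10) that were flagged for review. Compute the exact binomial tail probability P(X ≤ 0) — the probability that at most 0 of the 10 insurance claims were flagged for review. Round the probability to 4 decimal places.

X ~ Binomial(n=10, p=0.20).
P(X ≤ 0) = C(10,0)·0.20^0·0.80^10.
= 0.107374 = 0.1074.

P = 0.1074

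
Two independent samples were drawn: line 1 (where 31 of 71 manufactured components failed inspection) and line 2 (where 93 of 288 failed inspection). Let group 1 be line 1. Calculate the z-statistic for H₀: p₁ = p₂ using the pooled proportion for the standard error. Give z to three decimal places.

z = 1.805

Sample proportions: p̂₁ = 31/71 = 0.43662 and p̂₂ = 93/288 = 0.32292.
Pooled p̂ = (31+93)/(71+288) = 124/359 = 0.34540.
Pooled SE = √[0.2261000·0.01755673] ≈ 0.063005.
z = 0.11370/0.063005 = 1.805.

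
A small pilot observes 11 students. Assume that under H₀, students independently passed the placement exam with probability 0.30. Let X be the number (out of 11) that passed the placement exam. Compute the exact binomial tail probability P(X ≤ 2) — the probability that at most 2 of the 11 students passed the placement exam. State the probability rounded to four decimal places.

X is binomial with n = 11 and p = 0.30.
P(X ≤ 2) = C(11,0)·0.30^0·0.70^11 + C(11,1)·0.30^1·0.70^10 + C(11,2)·0.30^2·0.70^9.
= 0.019773 + 0.093217 + 0.199750 = 0.3127.

P = 0.3127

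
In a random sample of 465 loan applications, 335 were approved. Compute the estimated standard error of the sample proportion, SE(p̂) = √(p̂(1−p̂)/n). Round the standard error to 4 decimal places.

The sample proportion is 335/465 = 0.72043.
p̂(1−p̂) = 0.72043·0.27957 = 0.201411.
SE = √(0.201411/465) = √0.000433142 = 0.0208.

SE = 0.0208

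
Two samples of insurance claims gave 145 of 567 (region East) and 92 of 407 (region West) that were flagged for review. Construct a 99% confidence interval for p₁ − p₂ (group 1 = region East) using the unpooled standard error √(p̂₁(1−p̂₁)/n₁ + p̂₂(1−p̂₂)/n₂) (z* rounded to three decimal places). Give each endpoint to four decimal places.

p̂₁ = 145/567 = 0.25573, p̂₂ = 92/407 = 0.22604; p̂₁ − p̂₂ = 0.02969.
SE = √(0.000335684 + 0.000429848) = √0.000765532 = 0.027668.
The 99% critical value is z* = 2.576. Margin = 2.576·0.027668 = 0.07127.
So the interval runs from -0.0416 to 0.1010.

(-0.0416, 0.1010)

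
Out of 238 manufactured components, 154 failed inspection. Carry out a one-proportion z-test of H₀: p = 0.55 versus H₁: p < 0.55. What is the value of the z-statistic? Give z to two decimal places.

z = 3.01

The sample proportion is 154/238 = 0.64706.
Under H₀, SE = √(p₀(1−p₀)/n) = √(0.55·0.45/238) = √0.001039916 = 0.032248.
z = (0.64706 − 0.55)/0.032248 = 0.09706/0.032248 = 3.01.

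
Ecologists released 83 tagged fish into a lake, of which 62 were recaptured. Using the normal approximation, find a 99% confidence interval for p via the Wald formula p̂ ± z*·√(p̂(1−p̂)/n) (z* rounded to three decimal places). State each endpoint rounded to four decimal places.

With x = 62 successes in n = 83, p̂ = 0.74699.
Standard error of p̂: √(0.188997/83) = √0.002277072 = 0.047719.
z* = 2.576 at the 99% level.
Margin of error: 2.576 × 0.047719 = 0.12292.
Interval: 0.74699 ± 0.12292 → (0.6241, 0.8699).

(0.6241, 0.8699)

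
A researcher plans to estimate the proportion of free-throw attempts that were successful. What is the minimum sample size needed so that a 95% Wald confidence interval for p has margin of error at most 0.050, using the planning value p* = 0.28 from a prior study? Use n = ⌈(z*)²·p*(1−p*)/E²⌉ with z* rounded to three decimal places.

z* = 1.960 at the 95% level.
p*(1−p*) = 0.28·0.72 = 0.2016.
(z*)²·p*(1−p*)/E² = 3.841600·0.2016/0.002500 = 309.787.
⌈309.787⌉ = 310.

n = 310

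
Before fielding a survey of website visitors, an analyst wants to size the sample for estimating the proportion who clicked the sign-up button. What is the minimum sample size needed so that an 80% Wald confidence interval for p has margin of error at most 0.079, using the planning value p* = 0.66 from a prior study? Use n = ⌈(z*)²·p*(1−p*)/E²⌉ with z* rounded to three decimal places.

n = 60

For 80% confidence, z* = 1.282.
p*(1−p*) = 0.66·0.34 = 0.2244.
Required n before rounding: 1.643524 × 0.2244 / 0.079² = 59.094.
⌈59.094⌉ = 60.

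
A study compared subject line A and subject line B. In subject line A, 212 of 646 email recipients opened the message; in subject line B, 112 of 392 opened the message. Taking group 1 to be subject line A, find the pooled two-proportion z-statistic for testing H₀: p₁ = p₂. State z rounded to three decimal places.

p̂₁ = 212/646 = 0.32817, p̂₂ = 112/392 = 0.28571.
Pooling: p̂ = 324/1038 = 0.31214.
SE = √[p̂(1−p̂)(1/n₁+1/n₂)] = √[0.31214·0.68786·(1/646+1/392)] ≈ 0.029666.
z = 0.04246/0.029666 = 1.431.

z = 1.431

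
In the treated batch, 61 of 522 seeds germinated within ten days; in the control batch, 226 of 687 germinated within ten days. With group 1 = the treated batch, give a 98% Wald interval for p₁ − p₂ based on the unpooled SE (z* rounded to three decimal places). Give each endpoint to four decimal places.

(-0.2651, -0.1591)

p̂₁ = 61/522 = 0.11686, p̂₂ = 226/687 = 0.32897; p̂₁ − p̂₂ = -0.21211.
SE = √(0.000197706 + 0.000321321) = √0.000519027 = 0.022782.
For 98% confidence, z* = 2.326. Margin = 2.326·0.022782 = 0.05299.
So the interval runs from -0.2651 to -0.1591.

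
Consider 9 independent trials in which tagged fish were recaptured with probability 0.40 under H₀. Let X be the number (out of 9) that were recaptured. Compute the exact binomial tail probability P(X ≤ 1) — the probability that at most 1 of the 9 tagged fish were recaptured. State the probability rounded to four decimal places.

X ~ Binomial(n=9, p=0.40).
P(X ≤ 1) = C(9,0)·0.40^0·0.60^9 + C(9,1)·0.40^1·0.60^8.
= 0.010078 + 0.060466 = 0.0705.

P = 0.0705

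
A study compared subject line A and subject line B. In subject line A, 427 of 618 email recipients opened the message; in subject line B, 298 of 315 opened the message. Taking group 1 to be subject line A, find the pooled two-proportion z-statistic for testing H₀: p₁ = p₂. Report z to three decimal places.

p̂₁ = 427/618 = 0.69094, p̂₂ = 298/315 = 0.94603.
Pooling: p̂ = 725/933 = 0.77706.
SE = √[p̂(1−p̂)(1/n₁+1/n₂)] = √[0.77706·0.22294·(1/618+1/315)] ≈ 0.028814.
z = -0.25509/0.028814 = -8.853.

z = -8.853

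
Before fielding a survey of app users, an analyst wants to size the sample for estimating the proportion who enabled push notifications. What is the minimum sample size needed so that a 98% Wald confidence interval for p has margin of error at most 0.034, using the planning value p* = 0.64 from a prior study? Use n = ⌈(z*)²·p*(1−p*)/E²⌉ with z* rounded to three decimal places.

For 98% confidence, z* = 2.326.
p*(1−p*) = 0.2304.
Required n before rounding: 5.410276 × 0.2304 / 0.034² = 1078.311.
Rounding up, n = 1079.

n = 1079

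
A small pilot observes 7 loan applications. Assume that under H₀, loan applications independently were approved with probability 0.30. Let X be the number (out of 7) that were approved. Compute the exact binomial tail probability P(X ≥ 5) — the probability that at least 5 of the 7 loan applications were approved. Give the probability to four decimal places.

X ~ Binomial(n=7, p=0.30).
P(X ≥ 5) = C(7,5)·0.30^5·0.70^2 + C(7,6)·0.30^6·0.70^1 + C(7,7)·0.30^7·0.70^0.
= 0.025005 + 0.003572 + 0.000219 = 0.0288.

P = 0.0288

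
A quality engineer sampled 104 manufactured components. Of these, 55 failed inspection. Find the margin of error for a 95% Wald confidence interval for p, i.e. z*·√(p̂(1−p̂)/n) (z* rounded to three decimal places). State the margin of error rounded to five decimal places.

ME = 0.09594

p̂ = 55/104 = 0.52885.
SE(p̂) = √(0.52885·0.47115/104) = 0.048947.
For 95% confidence, z* = 1.960.
ME = 1.960·0.048947 = 0.09594.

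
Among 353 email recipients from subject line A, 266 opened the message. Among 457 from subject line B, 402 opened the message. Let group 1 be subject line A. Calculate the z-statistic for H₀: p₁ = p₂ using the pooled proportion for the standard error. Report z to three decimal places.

z = -4.681

Sample proportions: p̂₁ = 266/353 = 0.75354 and p̂₂ = 402/457 = 0.87965.
Pooled p̂ = (266+402)/(353+457) = 668/810 = 0.82469.
SE = √[p̂(1−p̂)(1/n₁+1/n₂)] = √[0.82469·0.17531·(1/353+1/457)] ≈ 0.026943.
z = -0.12611/0.026943 = -4.681.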